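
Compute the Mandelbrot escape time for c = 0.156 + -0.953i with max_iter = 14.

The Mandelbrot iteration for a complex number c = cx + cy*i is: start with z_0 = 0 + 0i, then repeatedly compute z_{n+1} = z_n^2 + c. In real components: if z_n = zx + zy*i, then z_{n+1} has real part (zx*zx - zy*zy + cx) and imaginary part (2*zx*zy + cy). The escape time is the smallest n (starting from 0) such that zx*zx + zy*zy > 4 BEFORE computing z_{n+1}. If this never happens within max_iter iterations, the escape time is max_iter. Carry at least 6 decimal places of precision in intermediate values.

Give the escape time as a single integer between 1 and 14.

z_0 = 0 + 0i, c = 0.1560 + -0.9530i
Iter 1: z = 0.1560 + -0.9530i, |z|^2 = 0.9325
Iter 2: z = -0.7279 + -1.2503i, |z|^2 = 2.0931
Iter 3: z = -0.8775 + 0.8672i, |z|^2 = 1.5221
Iter 4: z = 0.1741 + -2.4750i, |z|^2 = 6.1557
Escaped at iteration 4

Answer: 4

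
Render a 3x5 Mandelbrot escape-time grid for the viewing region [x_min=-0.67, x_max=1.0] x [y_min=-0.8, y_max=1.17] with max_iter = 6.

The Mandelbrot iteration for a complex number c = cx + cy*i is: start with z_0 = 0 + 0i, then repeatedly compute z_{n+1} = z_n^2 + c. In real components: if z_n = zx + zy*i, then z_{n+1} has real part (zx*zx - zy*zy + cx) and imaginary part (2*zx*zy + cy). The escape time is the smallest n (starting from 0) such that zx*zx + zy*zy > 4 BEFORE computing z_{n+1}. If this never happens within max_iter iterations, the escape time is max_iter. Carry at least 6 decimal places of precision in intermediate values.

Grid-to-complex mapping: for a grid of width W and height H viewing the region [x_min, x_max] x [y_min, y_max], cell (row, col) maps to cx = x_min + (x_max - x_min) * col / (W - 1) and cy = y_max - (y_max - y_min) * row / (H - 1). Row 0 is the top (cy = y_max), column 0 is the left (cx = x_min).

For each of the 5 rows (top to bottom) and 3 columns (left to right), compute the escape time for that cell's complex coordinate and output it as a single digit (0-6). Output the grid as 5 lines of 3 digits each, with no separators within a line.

(row=0, col=0): c = -0.6700 + 1.1700i → escape time 3
(row=0, col=1): c = 0.1650 + 1.1700i → escape time 3
(row=0, col=2): c = 1.0000 + 1.1700i → escape time 2
(row=1, col=0): c = -0.6700 + 0.6775i → escape time 6
(row=1, col=1): c = 0.1650 + 0.6775i → escape time 6
(row=1, col=2): c = 1.0000 + 0.6775i → escape time 2
(row=2, col=0): c = -0.6700 + 0.1850i → escape time 6
(row=2, col=1): c = 0.1650 + 0.1850i → escape time 6
(row=2, col=2): c = 1.0000 + 0.1850i → escape time 2
(row=3, col=0): c = -0.6700 + -0.3075i → escape time 6
(row=3, col=1): c = 0.1650 + -0.3075i → escape time 6
(row=3, col=2): c = 1.0000 + -0.3075i → escape time 2
(row=4, col=0): c = -0.6700 + -0.8000i → escape time 4
(row=4, col=1): c = 0.1650 + -0.8000i → escape time 5
(row=4, col=2): c = 1.0000 + -0.8000i → escape time 2

Answer: 332
662
662
662
452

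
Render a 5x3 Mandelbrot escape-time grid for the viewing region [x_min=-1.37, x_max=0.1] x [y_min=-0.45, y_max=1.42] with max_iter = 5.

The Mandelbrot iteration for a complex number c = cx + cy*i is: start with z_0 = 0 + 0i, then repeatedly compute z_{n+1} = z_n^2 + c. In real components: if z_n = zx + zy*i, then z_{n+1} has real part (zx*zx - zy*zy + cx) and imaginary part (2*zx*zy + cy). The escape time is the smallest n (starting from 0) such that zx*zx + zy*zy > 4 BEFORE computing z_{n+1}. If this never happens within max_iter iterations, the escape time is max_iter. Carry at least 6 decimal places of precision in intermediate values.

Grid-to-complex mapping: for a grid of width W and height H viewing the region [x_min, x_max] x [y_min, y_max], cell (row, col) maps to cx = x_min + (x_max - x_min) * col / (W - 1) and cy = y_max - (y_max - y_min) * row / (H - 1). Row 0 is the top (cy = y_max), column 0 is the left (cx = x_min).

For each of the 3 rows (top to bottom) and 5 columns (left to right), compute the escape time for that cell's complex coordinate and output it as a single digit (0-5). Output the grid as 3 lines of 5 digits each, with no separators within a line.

(row=0, col=0): c = -1.3700 + 1.4200i → escape time 2
(row=0, col=1): c = -1.0025 + 1.4200i → escape time 2
(row=0, col=2): c = -0.6350 + 1.4200i → escape time 2
(row=0, col=3): c = -0.2675 + 1.4200i → escape time 2
(row=0, col=4): c = 0.1000 + 1.4200i → escape time 2
(row=1, col=0): c = -1.3700 + 0.4850i → escape time 3
(row=1, col=1): c = -1.0025 + 0.4850i → escape time 5
(row=1, col=2): c = -0.6350 + 0.4850i → escape time 5
(row=1, col=3): c = -0.2675 + 0.4850i → escape time 5
(row=1, col=4): c = 0.1000 + 0.4850i → escape time 5
(row=2, col=0): c = -1.3700 + -0.4500i → escape time 4
(row=2, col=1): c = -1.0025 + -0.4500i → escape time 5
(row=2, col=2): c = -0.6350 + -0.4500i → escape time 5
(row=2, col=3): c = -0.2675 + -0.4500i → escape time 5
(row=2, col=4): c = 0.1000 + -0.4500i → escape time 5

Answer: 22222
35555
45555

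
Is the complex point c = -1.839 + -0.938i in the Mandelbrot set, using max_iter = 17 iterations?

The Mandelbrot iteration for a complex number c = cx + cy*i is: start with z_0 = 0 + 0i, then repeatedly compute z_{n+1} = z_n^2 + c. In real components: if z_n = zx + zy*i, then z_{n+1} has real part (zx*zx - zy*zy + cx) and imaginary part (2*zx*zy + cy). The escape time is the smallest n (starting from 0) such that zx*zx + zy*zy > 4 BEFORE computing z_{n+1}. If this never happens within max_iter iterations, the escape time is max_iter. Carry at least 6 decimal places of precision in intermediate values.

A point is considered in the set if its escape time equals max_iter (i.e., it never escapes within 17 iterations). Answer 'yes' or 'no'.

z_0 = 0 + 0i, c = -1.8390 + -0.9380i
Iter 1: z = -1.8390 + -0.9380i, |z|^2 = 4.2618
Escaped at iteration 1

Answer: no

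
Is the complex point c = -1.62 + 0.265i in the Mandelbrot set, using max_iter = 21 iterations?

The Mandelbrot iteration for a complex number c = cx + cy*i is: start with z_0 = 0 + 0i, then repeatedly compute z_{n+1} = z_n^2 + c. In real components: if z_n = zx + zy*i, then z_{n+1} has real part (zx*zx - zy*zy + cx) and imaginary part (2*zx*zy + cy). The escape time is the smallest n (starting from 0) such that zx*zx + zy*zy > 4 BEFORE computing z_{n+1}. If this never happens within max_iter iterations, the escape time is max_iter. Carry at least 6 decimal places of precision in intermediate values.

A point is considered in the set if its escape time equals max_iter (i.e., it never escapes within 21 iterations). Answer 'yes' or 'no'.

z_0 = 0 + 0i, c = -1.6200 + 0.2650i
Iter 1: z = -1.6200 + 0.2650i, |z|^2 = 2.6946
Iter 2: z = 0.9342 + -0.5936i, |z|^2 = 1.2250
Iter 3: z = -1.0997 + -0.8441i, |z|^2 = 1.9217
Iter 4: z = -1.1231 + 2.1214i, |z|^2 = 5.7616
Escaped at iteration 4

Answer: no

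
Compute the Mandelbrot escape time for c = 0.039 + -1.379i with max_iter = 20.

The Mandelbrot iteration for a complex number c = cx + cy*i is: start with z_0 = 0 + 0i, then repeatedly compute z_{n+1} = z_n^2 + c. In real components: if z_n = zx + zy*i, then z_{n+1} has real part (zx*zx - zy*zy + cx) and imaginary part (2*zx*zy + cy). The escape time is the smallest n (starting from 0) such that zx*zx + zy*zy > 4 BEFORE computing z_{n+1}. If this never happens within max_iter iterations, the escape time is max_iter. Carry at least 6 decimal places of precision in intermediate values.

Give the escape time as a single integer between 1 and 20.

Answer: 2

Derivation:
z_0 = 0 + 0i, c = 0.0390 + -1.3790i
Iter 1: z = 0.0390 + -1.3790i, |z|^2 = 1.9032
Iter 2: z = -1.8611 + -1.4866i, |z|^2 = 5.6736
Escaped at iteration 2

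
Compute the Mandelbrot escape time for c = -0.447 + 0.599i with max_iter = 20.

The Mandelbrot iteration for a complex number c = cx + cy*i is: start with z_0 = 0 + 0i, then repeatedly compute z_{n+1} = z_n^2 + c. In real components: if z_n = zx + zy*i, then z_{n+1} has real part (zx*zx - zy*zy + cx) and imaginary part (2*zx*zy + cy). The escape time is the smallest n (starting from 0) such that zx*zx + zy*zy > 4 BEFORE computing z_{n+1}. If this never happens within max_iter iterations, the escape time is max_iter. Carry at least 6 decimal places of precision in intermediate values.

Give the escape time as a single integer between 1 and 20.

z_0 = 0 + 0i, c = -0.4470 + 0.5990i
Iter 1: z = -0.4470 + 0.5990i, |z|^2 = 0.5586
Iter 2: z = -0.6060 + 0.0635i, |z|^2 = 0.3713
Iter 3: z = -0.0838 + 0.5220i, |z|^2 = 0.2796
Iter 4: z = -0.7125 + 0.5115i, |z|^2 = 0.7693
Iter 5: z = -0.2010 + -0.1299i, |z|^2 = 0.0573
Iter 6: z = -0.4235 + 0.6512i, |z|^2 = 0.6034
Iter 7: z = -0.6917 + 0.0474i, |z|^2 = 0.4807
Iter 8: z = 0.0292 + 0.5334i, |z|^2 = 0.2853
Iter 9: z = -0.7306 + 0.6302i, |z|^2 = 0.9310
Iter 10: z = -0.3103 + -0.3219i, |z|^2 = 0.1999
Iter 11: z = -0.4543 + 0.7988i, |z|^2 = 0.8444
Iter 12: z = -0.8787 + -0.1267i, |z|^2 = 0.7881
Iter 13: z = 0.3090 + 0.8217i, |z|^2 = 0.7707
Iter 14: z = -1.0268 + 1.1068i, |z|^2 = 2.2793
Iter 15: z = -0.6177 + -1.6739i, |z|^2 = 3.1834
Iter 16: z = -2.8673 + 2.6669i, |z|^2 = 15.3336
Escaped at iteration 16

Answer: 16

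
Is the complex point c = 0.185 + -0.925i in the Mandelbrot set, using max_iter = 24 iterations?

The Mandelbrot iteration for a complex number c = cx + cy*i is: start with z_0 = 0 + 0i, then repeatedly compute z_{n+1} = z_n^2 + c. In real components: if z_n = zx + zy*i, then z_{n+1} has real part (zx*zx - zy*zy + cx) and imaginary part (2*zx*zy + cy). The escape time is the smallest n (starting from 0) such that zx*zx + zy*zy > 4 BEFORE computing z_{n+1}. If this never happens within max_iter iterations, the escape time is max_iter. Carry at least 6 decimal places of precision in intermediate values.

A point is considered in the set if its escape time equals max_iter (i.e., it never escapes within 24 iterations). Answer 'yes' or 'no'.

z_0 = 0 + 0i, c = 0.1850 + -0.9250i
Iter 1: z = 0.1850 + -0.9250i, |z|^2 = 0.8899
Iter 2: z = -0.6364 + -1.2672i, |z|^2 = 2.0109
Iter 3: z = -1.0159 + 0.6880i, |z|^2 = 1.5054
Iter 4: z = 0.7438 + -2.3228i, |z|^2 = 5.9487
Escaped at iteration 4

Answer: no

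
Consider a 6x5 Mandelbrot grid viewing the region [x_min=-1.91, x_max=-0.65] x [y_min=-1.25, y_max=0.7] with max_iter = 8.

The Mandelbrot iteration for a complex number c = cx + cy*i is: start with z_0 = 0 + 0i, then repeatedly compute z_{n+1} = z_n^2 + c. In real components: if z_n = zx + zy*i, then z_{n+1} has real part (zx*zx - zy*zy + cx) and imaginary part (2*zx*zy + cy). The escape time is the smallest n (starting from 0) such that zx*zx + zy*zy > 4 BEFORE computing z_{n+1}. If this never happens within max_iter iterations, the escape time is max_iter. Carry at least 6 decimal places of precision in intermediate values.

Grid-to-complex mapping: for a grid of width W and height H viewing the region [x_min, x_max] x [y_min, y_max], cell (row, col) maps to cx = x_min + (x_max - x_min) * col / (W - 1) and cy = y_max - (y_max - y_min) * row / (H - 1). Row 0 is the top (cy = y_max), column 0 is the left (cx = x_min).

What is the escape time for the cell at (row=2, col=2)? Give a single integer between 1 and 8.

Answer: 5

Derivation:
z_0 = 0 + 0i, c = -1.4060 + -0.2750i
Iter 1: z = -1.4060 + -0.2750i, |z|^2 = 2.0525
Iter 2: z = 0.4952 + 0.4983i, |z|^2 = 0.4935
Iter 3: z = -1.4091 + 0.2185i, |z|^2 = 2.0332
Iter 4: z = 0.5317 + -0.8908i, |z|^2 = 1.0763
Iter 5: z = -1.9169 + -1.2224i, |z|^2 = 5.1685
Escaped at iteration 5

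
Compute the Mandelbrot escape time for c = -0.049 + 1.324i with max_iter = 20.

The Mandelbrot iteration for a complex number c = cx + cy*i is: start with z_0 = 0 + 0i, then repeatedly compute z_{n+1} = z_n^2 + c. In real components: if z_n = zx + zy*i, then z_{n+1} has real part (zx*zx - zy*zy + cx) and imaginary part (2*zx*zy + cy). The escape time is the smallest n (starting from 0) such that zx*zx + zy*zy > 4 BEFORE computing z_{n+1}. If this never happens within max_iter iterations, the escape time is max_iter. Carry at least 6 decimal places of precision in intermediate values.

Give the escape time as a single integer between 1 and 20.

Answer: 2

Derivation:
z_0 = 0 + 0i, c = -0.0490 + 1.3240i
Iter 1: z = -0.0490 + 1.3240i, |z|^2 = 1.7554
Iter 2: z = -1.7996 + 1.1942i, |z|^2 = 4.6647
Escaped at iteration 2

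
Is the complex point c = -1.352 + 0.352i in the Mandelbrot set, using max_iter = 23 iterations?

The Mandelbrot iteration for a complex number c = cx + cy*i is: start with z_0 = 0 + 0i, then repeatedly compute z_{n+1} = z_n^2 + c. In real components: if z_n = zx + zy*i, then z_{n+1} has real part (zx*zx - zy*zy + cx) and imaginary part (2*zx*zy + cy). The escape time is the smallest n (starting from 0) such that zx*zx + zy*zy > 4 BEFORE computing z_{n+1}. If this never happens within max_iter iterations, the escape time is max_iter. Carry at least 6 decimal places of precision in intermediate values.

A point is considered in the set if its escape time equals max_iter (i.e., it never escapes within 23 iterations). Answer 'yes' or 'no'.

z_0 = 0 + 0i, c = -1.3520 + 0.3520i
Iter 1: z = -1.3520 + 0.3520i, |z|^2 = 1.9518
Iter 2: z = 0.3520 + -0.5998i, |z|^2 = 0.4837
Iter 3: z = -1.5879 + -0.0703i, |z|^2 = 2.5263
Iter 4: z = 1.1644 + 0.5751i, |z|^2 = 1.6866
Iter 5: z = -0.3270 + 1.6914i, |z|^2 = 2.9677
Iter 6: z = -4.1058 + -0.7542i, |z|^2 = 17.4263
Escaped at iteration 6

Answer: no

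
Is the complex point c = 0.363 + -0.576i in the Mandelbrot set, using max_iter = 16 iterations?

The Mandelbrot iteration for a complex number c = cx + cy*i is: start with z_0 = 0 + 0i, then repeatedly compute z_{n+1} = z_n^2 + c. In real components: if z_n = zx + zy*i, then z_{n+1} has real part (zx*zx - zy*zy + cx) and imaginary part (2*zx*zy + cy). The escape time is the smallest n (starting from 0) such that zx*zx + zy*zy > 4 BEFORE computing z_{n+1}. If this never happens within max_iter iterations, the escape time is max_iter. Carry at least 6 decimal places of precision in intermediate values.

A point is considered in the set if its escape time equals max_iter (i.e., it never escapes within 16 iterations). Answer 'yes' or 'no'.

z_0 = 0 + 0i, c = 0.3630 + -0.5760i
Iter 1: z = 0.3630 + -0.5760i, |z|^2 = 0.4635
Iter 2: z = 0.1630 + -0.9942i, |z|^2 = 1.0150
Iter 3: z = -0.5988 + -0.9001i, |z|^2 = 1.1687
Iter 4: z = -0.0886 + 0.5020i, |z|^2 = 0.2598
Iter 5: z = 0.1189 + -0.6649i, |z|^2 = 0.4563
Iter 6: z = -0.0650 + -0.7341i, |z|^2 = 0.5431
Iter 7: z = -0.1716 + -0.4806i, |z|^2 = 0.2604
Iter 8: z = 0.1615 + -0.4110i, |z|^2 = 0.1950
Iter 9: z = 0.2201 + -0.7088i, |z|^2 = 0.5508
Iter 10: z = -0.0909 + -0.8880i, |z|^2 = 0.7969
Iter 11: z = -0.4174 + -0.4146i, |z|^2 = 0.3461
Iter 12: z = 0.3653 + -0.2299i, |z|^2 = 0.1863
Iter 13: z = 0.4436 + -0.7440i, |z|^2 = 0.7503
Iter 14: z = 0.0062 + -1.2361i, |z|^2 = 1.5279
Iter 15: z = -1.1648 + -0.5914i, |z|^2 = 1.7065
Did not escape in 16 iterations → in set

Answer: yes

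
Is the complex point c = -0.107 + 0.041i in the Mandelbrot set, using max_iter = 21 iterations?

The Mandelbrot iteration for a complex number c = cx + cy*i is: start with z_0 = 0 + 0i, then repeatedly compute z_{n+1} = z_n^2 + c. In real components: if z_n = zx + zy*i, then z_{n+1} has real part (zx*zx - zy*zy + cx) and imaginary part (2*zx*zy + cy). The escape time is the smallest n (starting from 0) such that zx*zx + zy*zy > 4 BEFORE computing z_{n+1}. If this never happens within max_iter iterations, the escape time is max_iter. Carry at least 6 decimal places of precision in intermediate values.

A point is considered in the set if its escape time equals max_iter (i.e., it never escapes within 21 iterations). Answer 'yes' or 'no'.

Answer: yes

Derivation:
z_0 = 0 + 0i, c = -0.1070 + 0.0410i
Iter 1: z = -0.1070 + 0.0410i, |z|^2 = 0.0131
Iter 2: z = -0.0972 + 0.0322i, |z|^2 = 0.0105
Iter 3: z = -0.0986 + 0.0347i, |z|^2 = 0.0109
Iter 4: z = -0.0985 + 0.0342i, |z|^2 = 0.0109
Iter 5: z = -0.0985 + 0.0343i, |z|^2 = 0.0109
Iter 6: z = -0.0985 + 0.0343i, |z|^2 = 0.0109
Iter 7: z = -0.0985 + 0.0343i, |z|^2 = 0.0109
Iter 8: z = -0.0985 + 0.0343i, |z|^2 = 0.0109
Iter 9: z = -0.0985 + 0.0343i, |z|^2 = 0.0109
Iter 10: z = -0.0985 + 0.0343i, |z|^2 = 0.0109
Iter 11: z = -0.0985 + 0.0343i, |z|^2 = 0.0109
Iter 12: z = -0.0985 + 0.0343i, |z|^2 = 0.0109
Iter 13: z = -0.0985 + 0.0343i, |z|^2 = 0.0109
Iter 14: z = -0.0985 + 0.0343i, |z|^2 = 0.0109
Iter 15: z = -0.0985 + 0.0343i, |z|^2 = 0.0109
Iter 16: z = -0.0985 + 0.0343i, |z|^2 = 0.0109
Iter 17: z = -0.0985 + 0.0343i, |z|^2 = 0.0109
Iter 18: z = -0.0985 + 0.0343i, |z|^2 = 0.0109
Iter 19: z = -0.0985 + 0.0343i, |z|^2 = 0.0109
Iter 20: z = -0.0985 + 0.0343i, |z|^2 = 0.0109
Did not escape in 21 iterations → in set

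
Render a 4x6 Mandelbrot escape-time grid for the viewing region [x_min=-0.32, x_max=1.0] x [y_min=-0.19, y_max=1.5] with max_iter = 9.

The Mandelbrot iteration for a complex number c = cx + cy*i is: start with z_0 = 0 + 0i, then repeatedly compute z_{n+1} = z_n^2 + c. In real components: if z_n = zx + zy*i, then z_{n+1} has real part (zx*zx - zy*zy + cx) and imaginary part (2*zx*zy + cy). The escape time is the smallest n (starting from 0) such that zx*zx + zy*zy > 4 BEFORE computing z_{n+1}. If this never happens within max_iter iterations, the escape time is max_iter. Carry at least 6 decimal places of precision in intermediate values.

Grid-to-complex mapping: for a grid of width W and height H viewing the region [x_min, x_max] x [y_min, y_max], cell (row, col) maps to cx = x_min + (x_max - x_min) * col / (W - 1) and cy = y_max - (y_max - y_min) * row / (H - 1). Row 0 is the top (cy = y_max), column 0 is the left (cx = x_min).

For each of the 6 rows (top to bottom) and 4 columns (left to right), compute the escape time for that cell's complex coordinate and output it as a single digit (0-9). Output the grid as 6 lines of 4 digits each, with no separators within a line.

(row=0, col=0): c = -0.3200 + 1.5000i → escape time 2
(row=0, col=1): c = 0.1200 + 1.5000i → escape time 2
(row=0, col=2): c = 0.5600 + 1.5000i → escape time 2
(row=0, col=3): c = 1.0000 + 1.5000i → escape time 2
(row=1, col=0): c = -0.3200 + 1.1620i → escape time 4
(row=1, col=1): c = 0.1200 + 1.1620i → escape time 3
(row=1, col=2): c = 0.5600 + 1.1620i → escape time 2
(row=1, col=3): c = 1.0000 + 1.1620i → escape time 2
(row=2, col=0): c = -0.3200 + 0.8240i → escape time 7
(row=2, col=1): c = 0.1200 + 0.8240i → escape time 5
(row=2, col=2): c = 0.5600 + 0.8240i → escape time 3
(row=2, col=3): c = 1.0000 + 0.8240i → escape time 2
(row=3, col=0): c = -0.3200 + 0.4860i → escape time 9
(row=3, col=1): c = 0.1200 + 0.4860i → escape time 9
(row=3, col=2): c = 0.5600 + 0.4860i → escape time 4
(row=3, col=3): c = 1.0000 + 0.4860i → escape time 2
(row=4, col=0): c = -0.3200 + 0.1480i → escape time 9
(row=4, col=1): c = 0.1200 + 0.1480i → escape time 9
(row=4, col=2): c = 0.5600 + 0.1480i → escape time 4
(row=4, col=3): c = 1.0000 + 0.1480i → escape time 2
(row=5, col=0): c = -0.3200 + -0.1900i → escape time 9
(row=5, col=1): c = 0.1200 + -0.1900i → escape time 9
(row=5, col=2): c = 0.5600 + -0.1900i → escape time 4
(row=5, col=3): c = 1.0000 + -0.1900i → escape time 2

Answer: 2222
4322
7532
9942
9942
9942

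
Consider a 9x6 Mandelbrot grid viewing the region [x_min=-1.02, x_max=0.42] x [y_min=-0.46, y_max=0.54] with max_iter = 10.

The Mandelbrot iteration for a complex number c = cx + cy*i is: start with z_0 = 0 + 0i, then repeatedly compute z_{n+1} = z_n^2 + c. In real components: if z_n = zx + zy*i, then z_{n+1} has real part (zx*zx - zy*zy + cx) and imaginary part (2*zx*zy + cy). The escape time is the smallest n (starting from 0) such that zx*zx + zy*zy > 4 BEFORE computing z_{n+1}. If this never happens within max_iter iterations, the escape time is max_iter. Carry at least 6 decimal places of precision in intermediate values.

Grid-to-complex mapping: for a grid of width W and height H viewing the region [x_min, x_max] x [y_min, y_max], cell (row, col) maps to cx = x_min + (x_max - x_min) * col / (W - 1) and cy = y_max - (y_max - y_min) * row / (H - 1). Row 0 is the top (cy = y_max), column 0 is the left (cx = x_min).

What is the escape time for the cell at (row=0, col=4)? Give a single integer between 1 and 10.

z_0 = 0 + 0i, c = -0.3000 + 0.5400i
Iter 1: z = -0.3000 + 0.5400i, |z|^2 = 0.3816
Iter 2: z = -0.5016 + 0.2160i, |z|^2 = 0.2983
Iter 3: z = -0.0951 + 0.3233i, |z|^2 = 0.1136
Iter 4: z = -0.3955 + 0.4785i, |z|^2 = 0.3854
Iter 5: z = -0.3726 + 0.1615i, |z|^2 = 0.1649
Iter 6: z = -0.1873 + 0.4197i, |z|^2 = 0.2112
Iter 7: z = -0.4411 + 0.3828i, |z|^2 = 0.3411
Iter 8: z = -0.2520 + 0.2023i, |z|^2 = 0.1044
Iter 9: z = -0.2774 + 0.4380i, |z|^2 = 0.2688

Answer: 10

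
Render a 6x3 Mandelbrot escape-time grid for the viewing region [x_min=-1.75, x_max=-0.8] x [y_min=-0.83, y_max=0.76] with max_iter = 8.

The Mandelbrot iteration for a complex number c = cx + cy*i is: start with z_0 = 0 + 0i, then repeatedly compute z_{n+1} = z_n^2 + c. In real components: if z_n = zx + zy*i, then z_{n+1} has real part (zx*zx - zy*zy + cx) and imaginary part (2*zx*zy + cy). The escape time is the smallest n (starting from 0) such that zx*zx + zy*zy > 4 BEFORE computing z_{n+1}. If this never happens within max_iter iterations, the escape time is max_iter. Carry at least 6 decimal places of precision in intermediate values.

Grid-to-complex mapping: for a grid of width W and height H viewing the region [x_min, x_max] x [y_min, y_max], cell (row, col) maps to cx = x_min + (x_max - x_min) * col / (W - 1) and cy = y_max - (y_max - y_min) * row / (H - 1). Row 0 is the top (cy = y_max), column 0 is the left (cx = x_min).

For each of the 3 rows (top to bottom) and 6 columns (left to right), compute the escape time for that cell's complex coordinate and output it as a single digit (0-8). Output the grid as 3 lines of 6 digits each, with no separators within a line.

(row=0, col=0): c = -1.7500 + 0.7600i → escape time 2
(row=0, col=1): c = -1.5600 + 0.7600i → escape time 3
(row=0, col=2): c = -1.3700 + 0.7600i → escape time 3
(row=0, col=3): c = -1.1800 + 0.7600i → escape time 3
(row=0, col=4): c = -0.9900 + 0.7600i → escape time 3
(row=0, col=5): c = -0.8000 + 0.7600i → escape time 4
(row=1, col=0): c = -1.7500 + -0.0350i → escape time 8
(row=1, col=1): c = -1.5600 + -0.0350i → escape time 8
(row=1, col=2): c = -1.3700 + -0.0350i → escape time 8
(row=1, col=3): c = -1.1800 + -0.0350i → escape time 8
(row=1, col=4): c = -0.9900 + -0.0350i → escape time 8
(row=1, col=5): c = -0.8000 + -0.0350i → escape time 8
(row=2, col=0): c = -1.7500 + -0.8300i → escape time 2
(row=2, col=1): c = -1.5600 + -0.8300i → escape time 3
(row=2, col=2): c = -1.3700 + -0.8300i → escape time 3
(row=2, col=3): c = -1.1800 + -0.8300i → escape time 3
(row=2, col=4): c = -0.9900 + -0.8300i → escape time 3
(row=2, col=5): c = -0.8000 + -0.8300i → escape time 4

Answer: 233334
888888
233334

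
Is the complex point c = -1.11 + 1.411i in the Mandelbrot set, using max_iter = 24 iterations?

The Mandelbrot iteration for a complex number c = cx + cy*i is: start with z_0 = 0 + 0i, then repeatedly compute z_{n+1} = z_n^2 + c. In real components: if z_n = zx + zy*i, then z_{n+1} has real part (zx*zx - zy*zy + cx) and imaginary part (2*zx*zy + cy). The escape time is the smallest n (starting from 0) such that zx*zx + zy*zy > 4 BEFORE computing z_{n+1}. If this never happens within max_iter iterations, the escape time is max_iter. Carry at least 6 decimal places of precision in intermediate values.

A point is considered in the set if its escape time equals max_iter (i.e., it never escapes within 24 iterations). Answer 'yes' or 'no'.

z_0 = 0 + 0i, c = -1.1100 + 1.4110i
Iter 1: z = -1.1100 + 1.4110i, |z|^2 = 3.2230
Iter 2: z = -1.8688 + -1.7214i, |z|^2 = 6.4558
Escaped at iteration 2

Answer: no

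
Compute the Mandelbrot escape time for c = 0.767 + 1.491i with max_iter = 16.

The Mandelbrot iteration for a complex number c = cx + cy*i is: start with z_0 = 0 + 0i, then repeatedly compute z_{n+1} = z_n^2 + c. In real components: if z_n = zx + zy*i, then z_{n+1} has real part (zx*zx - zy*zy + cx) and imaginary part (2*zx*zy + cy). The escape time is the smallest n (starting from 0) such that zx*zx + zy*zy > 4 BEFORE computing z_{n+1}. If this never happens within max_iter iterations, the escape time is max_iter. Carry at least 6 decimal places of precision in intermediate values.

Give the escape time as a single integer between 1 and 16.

Answer: 2

Derivation:
z_0 = 0 + 0i, c = 0.7670 + 1.4910i
Iter 1: z = 0.7670 + 1.4910i, |z|^2 = 2.8114
Iter 2: z = -0.8678 + 3.7782i, |z|^2 = 15.0278
Escaped at iteration 2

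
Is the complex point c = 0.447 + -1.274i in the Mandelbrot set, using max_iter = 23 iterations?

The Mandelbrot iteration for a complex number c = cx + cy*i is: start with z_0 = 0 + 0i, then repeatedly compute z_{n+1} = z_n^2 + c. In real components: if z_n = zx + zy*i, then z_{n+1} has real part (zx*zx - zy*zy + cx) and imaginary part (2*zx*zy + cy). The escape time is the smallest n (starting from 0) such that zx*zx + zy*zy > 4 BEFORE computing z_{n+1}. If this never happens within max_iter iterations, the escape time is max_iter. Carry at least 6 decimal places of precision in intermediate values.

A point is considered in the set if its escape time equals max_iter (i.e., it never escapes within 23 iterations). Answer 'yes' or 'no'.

z_0 = 0 + 0i, c = 0.4470 + -1.2740i
Iter 1: z = 0.4470 + -1.2740i, |z|^2 = 1.8229
Iter 2: z = -0.9763 + -2.4130i, |z|^2 = 6.7755
Escaped at iteration 2

Answer: no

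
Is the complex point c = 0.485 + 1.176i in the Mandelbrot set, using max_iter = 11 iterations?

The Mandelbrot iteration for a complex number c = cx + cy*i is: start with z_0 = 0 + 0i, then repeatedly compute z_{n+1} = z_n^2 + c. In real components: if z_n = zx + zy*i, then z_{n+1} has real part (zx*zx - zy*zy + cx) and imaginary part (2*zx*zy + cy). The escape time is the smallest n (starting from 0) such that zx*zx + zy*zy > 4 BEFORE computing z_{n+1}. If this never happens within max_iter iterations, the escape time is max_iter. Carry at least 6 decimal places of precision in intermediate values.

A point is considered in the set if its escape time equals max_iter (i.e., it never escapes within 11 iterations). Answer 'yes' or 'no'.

Answer: no

Derivation:
z_0 = 0 + 0i, c = 0.4850 + 1.1760i
Iter 1: z = 0.4850 + 1.1760i, |z|^2 = 1.6182
Iter 2: z = -0.6628 + 2.3167i, |z|^2 = 5.8064
Escaped at iteration 2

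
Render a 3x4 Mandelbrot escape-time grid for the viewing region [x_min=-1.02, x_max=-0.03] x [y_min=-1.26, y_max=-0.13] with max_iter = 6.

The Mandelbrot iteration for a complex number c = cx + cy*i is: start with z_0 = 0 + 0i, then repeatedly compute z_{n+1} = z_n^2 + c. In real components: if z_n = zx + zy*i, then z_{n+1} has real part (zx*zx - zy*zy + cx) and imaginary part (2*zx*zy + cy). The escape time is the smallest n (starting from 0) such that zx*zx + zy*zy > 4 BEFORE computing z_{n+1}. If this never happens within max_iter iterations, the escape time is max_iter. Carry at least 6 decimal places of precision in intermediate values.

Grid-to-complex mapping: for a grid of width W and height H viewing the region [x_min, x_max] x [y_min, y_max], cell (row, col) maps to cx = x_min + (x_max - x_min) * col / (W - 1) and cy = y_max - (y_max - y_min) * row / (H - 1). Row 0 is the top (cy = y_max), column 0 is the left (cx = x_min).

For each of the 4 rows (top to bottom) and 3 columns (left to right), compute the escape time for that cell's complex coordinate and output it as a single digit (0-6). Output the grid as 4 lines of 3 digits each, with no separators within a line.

(row=0, col=0): c = -1.0200 + -0.1300i → escape time 6
(row=0, col=1): c = -0.5250 + -0.1300i → escape time 6
(row=0, col=2): c = -0.0300 + -0.1300i → escape time 6
(row=1, col=0): c = -1.0200 + -0.5067i → escape time 5
(row=1, col=1): c = -0.5250 + -0.5067i → escape time 6
(row=1, col=2): c = -0.0300 + -0.5067i → escape time 6
(row=2, col=0): c = -1.0200 + -0.8833i → escape time 3
(row=2, col=1): c = -0.5250 + -0.8833i → escape time 4
(row=2, col=2): c = -0.0300 + -0.8833i → escape time 6
(row=3, col=0): c = -1.0200 + -1.2600i → escape time 2
(row=3, col=1): c = -0.5250 + -1.2600i → escape time 3
(row=3, col=2): c = -0.0300 + -1.2600i → escape time 2

Answer: 666
566
346
232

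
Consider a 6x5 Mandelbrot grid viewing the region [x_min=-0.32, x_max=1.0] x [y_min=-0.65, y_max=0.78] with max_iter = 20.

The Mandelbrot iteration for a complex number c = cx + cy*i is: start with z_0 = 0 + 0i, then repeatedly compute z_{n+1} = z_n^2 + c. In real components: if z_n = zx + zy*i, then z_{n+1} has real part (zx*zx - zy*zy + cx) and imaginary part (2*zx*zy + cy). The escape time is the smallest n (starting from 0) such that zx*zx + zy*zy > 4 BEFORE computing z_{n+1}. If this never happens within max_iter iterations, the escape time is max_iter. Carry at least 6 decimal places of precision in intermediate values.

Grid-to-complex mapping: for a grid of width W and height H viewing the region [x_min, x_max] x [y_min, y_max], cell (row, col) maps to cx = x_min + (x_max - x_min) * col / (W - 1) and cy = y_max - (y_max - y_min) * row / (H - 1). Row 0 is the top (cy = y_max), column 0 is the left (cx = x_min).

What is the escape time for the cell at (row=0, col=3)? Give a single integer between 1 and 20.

Answer: 3

Derivation:
z_0 = 0 + 0i, c = 0.4720 + 0.7800i
Iter 1: z = 0.4720 + 0.7800i, |z|^2 = 0.8312
Iter 2: z = 0.0864 + 1.5163i, |z|^2 = 2.3067
Iter 3: z = -1.8198 + 1.0420i, |z|^2 = 4.3972
Escaped at iteration 3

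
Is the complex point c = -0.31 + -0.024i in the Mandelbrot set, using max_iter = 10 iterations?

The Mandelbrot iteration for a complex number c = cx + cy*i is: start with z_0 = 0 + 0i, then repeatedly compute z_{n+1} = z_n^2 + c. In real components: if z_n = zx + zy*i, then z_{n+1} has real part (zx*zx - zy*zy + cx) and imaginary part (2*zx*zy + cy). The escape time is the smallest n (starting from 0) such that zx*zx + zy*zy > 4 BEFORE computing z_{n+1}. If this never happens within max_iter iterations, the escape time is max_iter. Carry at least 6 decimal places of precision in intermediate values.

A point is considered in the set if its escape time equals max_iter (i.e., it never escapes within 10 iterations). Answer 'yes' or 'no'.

z_0 = 0 + 0i, c = -0.3100 + -0.0240i
Iter 1: z = -0.3100 + -0.0240i, |z|^2 = 0.0967
Iter 2: z = -0.2145 + -0.0091i, |z|^2 = 0.0461
Iter 3: z = -0.2641 + -0.0201i, |z|^2 = 0.0701
Iter 4: z = -0.2407 + -0.0134i, |z|^2 = 0.0581
Iter 5: z = -0.2523 + -0.0176i, |z|^2 = 0.0639
Iter 6: z = -0.2467 + -0.0151i, |z|^2 = 0.0611
Iter 7: z = -0.2494 + -0.0165i, |z|^2 = 0.0625
Iter 8: z = -0.2481 + -0.0158i, |z|^2 = 0.0618
Iter 9: z = -0.2487 + -0.0162i, |z|^2 = 0.0621
Did not escape in 10 iterations → in set

Answer: yes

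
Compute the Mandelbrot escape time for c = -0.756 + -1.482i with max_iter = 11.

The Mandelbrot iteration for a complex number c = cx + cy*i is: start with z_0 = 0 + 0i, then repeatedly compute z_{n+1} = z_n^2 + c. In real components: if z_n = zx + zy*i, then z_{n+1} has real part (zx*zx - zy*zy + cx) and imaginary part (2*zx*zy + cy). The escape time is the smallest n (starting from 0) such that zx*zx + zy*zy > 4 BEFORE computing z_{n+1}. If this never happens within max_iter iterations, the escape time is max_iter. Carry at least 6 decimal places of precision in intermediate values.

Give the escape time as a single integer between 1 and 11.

z_0 = 0 + 0i, c = -0.7560 + -1.4820i
Iter 1: z = -0.7560 + -1.4820i, |z|^2 = 2.7679
Iter 2: z = -2.3808 + 0.7588i, |z|^2 = 6.2439
Escaped at iteration 2

Answer: 2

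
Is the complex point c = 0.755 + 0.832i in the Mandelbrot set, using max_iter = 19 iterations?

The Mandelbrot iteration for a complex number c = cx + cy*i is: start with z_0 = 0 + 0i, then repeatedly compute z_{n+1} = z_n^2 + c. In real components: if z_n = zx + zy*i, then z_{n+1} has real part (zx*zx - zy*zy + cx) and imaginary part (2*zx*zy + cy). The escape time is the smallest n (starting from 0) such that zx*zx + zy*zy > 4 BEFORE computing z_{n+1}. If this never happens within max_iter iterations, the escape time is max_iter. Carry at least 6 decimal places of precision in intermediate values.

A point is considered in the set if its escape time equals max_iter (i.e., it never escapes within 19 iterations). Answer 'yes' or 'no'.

z_0 = 0 + 0i, c = 0.7550 + 0.8320i
Iter 1: z = 0.7550 + 0.8320i, |z|^2 = 1.2622
Iter 2: z = 0.6328 + 2.0883i, |z|^2 = 4.7615
Escaped at iteration 2

Answer: no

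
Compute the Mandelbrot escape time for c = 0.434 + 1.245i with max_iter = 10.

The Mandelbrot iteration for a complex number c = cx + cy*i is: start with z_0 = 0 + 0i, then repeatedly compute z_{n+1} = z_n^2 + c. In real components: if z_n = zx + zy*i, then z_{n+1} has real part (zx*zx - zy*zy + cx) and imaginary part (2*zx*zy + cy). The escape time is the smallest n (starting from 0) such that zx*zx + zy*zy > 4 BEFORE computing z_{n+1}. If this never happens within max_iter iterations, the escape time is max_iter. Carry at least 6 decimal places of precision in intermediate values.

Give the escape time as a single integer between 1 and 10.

z_0 = 0 + 0i, c = 0.4340 + 1.2450i
Iter 1: z = 0.4340 + 1.2450i, |z|^2 = 1.7384
Iter 2: z = -0.9277 + 2.3257i, |z|^2 = 6.2693
Escaped at iteration 2

Answer: 2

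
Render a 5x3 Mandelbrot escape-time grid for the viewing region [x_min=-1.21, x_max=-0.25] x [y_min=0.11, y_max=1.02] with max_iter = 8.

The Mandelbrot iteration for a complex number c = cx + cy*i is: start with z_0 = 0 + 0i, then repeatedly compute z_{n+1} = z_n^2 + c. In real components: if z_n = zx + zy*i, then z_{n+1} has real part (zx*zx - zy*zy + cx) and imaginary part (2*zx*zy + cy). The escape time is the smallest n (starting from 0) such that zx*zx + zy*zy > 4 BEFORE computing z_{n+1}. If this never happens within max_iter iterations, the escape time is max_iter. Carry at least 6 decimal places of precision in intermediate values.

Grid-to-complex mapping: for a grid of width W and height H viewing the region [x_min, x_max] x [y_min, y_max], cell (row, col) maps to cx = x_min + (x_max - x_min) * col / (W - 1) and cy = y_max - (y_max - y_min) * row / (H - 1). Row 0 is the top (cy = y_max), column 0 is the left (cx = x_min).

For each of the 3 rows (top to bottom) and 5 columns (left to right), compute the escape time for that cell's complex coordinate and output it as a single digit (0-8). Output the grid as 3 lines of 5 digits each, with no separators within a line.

(row=0, col=0): c = -1.2100 + 1.0200i → escape time 3
(row=0, col=1): c = -0.9700 + 1.0200i → escape time 3
(row=0, col=2): c = -0.7300 + 1.0200i → escape time 3
(row=0, col=3): c = -0.4900 + 1.0200i → escape time 4
(row=0, col=4): c = -0.2500 + 1.0200i → escape time 6
(row=1, col=0): c = -1.2100 + 0.5650i → escape time 4
(row=1, col=1): c = -0.9700 + 0.5650i → escape time 5
(row=1, col=2): c = -0.7300 + 0.5650i → escape time 6
(row=1, col=3): c = -0.4900 + 0.5650i → escape time 8
(row=1, col=4): c = -0.2500 + 0.5650i → escape time 8
(row=2, col=0): c = -1.2100 + 0.1100i → escape time 8
(row=2, col=1): c = -0.9700 + 0.1100i → escape time 8
(row=2, col=2): c = -0.7300 + 0.1100i → escape time 8
(row=2, col=3): c = -0.4900 + 0.1100i → escape time 8
(row=2, col=4): c = -0.2500 + 0.1100i → escape time 8

Answer: 33346
45688
88888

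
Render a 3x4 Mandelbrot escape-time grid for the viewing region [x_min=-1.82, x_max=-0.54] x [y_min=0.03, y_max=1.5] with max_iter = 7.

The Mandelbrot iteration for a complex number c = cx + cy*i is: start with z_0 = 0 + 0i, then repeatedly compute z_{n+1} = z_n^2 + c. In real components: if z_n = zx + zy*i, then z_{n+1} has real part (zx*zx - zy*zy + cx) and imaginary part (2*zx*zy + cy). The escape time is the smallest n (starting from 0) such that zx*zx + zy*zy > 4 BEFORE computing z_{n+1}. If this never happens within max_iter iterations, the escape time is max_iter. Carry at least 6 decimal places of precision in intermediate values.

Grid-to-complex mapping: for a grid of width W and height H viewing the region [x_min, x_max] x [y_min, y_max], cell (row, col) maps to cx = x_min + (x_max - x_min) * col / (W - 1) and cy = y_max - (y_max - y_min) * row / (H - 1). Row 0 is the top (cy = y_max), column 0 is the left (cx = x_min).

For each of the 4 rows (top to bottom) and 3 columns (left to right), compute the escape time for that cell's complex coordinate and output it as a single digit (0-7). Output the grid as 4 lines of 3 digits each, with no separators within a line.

(row=0, col=0): c = -1.8200 + 1.5000i → escape time 1
(row=0, col=1): c = -1.1800 + 1.5000i → escape time 2
(row=0, col=2): c = -0.5400 + 1.5000i → escape time 2
(row=1, col=0): c = -1.8200 + 1.0100i → escape time 1
(row=1, col=1): c = -1.1800 + 1.0100i → escape time 3
(row=1, col=2): c = -0.5400 + 1.0100i → escape time 4
(row=2, col=0): c = -1.8200 + 0.5200i → escape time 3
(row=2, col=1): c = -1.1800 + 0.5200i → escape time 5
(row=2, col=2): c = -0.5400 + 0.5200i → escape time 7
(row=3, col=0): c = -1.8200 + 0.0300i → escape time 7
(row=3, col=1): c = -1.1800 + 0.0300i → escape time 7
(row=3, col=2): c = -0.5400 + 0.0300i → escape time 7

Answer: 122
134
357
777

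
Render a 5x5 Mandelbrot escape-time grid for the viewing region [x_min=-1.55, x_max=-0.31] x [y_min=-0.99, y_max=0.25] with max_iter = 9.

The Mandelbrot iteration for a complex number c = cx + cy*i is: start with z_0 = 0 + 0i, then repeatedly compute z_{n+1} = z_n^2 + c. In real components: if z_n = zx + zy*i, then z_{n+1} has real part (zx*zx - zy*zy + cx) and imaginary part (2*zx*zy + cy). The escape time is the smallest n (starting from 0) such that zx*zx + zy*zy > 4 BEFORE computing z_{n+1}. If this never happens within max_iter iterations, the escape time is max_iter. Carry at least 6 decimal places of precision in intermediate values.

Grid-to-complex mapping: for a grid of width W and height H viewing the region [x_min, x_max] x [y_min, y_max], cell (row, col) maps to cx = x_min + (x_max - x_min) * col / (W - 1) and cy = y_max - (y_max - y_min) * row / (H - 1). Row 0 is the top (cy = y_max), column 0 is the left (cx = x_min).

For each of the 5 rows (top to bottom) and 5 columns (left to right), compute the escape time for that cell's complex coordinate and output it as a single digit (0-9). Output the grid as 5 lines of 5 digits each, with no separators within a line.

(row=0, col=0): c = -1.5500 + 0.2500i → escape time 5
(row=0, col=1): c = -1.2400 + 0.2500i → escape time 9
(row=0, col=2): c = -0.9300 + 0.2500i → escape time 9
(row=0, col=3): c = -0.6200 + 0.2500i → escape time 9
(row=0, col=4): c = -0.3100 + 0.2500i → escape time 9
(row=1, col=0): c = -1.5500 + -0.0600i → escape time 7
(row=1, col=1): c = -1.2400 + -0.0600i → escape time 9
(row=1, col=2): c = -0.9300 + -0.0600i → escape time 9
(row=1, col=3): c = -0.6200 + -0.0600i → escape time 9
(row=1, col=4): c = -0.3100 + -0.0600i → escape time 9
(row=2, col=0): c = -1.5500 + -0.3700i → escape time 4
(row=2, col=1): c = -1.2400 + -0.3700i → escape time 9
(row=2, col=2): c = -0.9300 + -0.3700i → escape time 7
(row=2, col=3): c = -0.6200 + -0.3700i → escape time 9
(row=2, col=4): c = -0.3100 + -0.3700i → escape time 9
(row=3, col=0): c = -1.5500 + -0.6800i → escape time 3
(row=3, col=1): c = -1.2400 + -0.6800i → escape time 3
(row=3, col=2): c = -0.9300 + -0.6800i → escape time 4
(row=3, col=3): c = -0.6200 + -0.6800i → escape time 9
(row=3, col=4): c = -0.3100 + -0.6800i → escape time 9
(row=4, col=0): c = -1.5500 + -0.9900i → escape time 2
(row=4, col=1): c = -1.2400 + -0.9900i → escape time 3
(row=4, col=2): c = -0.9300 + -0.9900i → escape time 3
(row=4, col=3): c = -0.6200 + -0.9900i → escape time 4
(row=4, col=4): c = -0.3100 + -0.9900i → escape time 5

Answer: 59999
79999
49799
33499
23345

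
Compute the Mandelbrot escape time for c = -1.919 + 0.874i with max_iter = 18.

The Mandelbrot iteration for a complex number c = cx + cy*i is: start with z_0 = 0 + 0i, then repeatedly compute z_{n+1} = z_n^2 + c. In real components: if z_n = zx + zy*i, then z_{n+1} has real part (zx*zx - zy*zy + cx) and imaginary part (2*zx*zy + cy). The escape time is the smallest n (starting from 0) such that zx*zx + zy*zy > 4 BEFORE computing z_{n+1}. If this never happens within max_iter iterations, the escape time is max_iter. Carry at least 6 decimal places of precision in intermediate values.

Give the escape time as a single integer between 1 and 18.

Answer: 1

Derivation:
z_0 = 0 + 0i, c = -1.9190 + 0.8740i
Iter 1: z = -1.9190 + 0.8740i, |z|^2 = 4.4464
Escaped at iteration 1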